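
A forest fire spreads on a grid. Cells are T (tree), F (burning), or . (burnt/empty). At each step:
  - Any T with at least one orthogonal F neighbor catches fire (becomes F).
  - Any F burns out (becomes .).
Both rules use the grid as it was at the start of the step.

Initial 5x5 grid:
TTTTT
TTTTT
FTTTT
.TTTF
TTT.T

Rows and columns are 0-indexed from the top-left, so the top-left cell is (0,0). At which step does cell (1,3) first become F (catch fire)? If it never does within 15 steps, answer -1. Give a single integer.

Step 1: cell (1,3)='T' (+5 fires, +2 burnt)
Step 2: cell (1,3)='T' (+7 fires, +5 burnt)
Step 3: cell (1,3)='F' (+6 fires, +7 burnt)
  -> target ignites at step 3
Step 4: cell (1,3)='.' (+3 fires, +6 burnt)
Step 5: cell (1,3)='.' (+0 fires, +3 burnt)
  fire out at step 5

3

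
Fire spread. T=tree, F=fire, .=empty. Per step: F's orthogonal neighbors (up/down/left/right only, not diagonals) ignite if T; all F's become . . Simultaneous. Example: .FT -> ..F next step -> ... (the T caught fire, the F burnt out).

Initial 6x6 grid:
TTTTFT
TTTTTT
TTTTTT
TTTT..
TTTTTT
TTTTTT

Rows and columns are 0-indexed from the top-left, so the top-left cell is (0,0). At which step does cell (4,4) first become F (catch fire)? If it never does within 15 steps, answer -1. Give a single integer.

Step 1: cell (4,4)='T' (+3 fires, +1 burnt)
Step 2: cell (4,4)='T' (+4 fires, +3 burnt)
Step 3: cell (4,4)='T' (+4 fires, +4 burnt)
Step 4: cell (4,4)='T' (+4 fires, +4 burnt)
Step 5: cell (4,4)='T' (+4 fires, +4 burnt)
Step 6: cell (4,4)='F' (+5 fires, +4 burnt)
  -> target ignites at step 6
Step 7: cell (4,4)='.' (+5 fires, +5 burnt)
Step 8: cell (4,4)='.' (+3 fires, +5 burnt)
Step 9: cell (4,4)='.' (+1 fires, +3 burnt)
Step 10: cell (4,4)='.' (+0 fires, +1 burnt)
  fire out at step 10

6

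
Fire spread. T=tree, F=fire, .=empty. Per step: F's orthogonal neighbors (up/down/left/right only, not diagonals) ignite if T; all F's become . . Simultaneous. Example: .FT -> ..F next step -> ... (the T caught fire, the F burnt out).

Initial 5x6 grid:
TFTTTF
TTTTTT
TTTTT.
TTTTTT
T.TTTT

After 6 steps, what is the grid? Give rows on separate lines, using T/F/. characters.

Step 1: 5 trees catch fire, 2 burn out
  F.FTF.
  TFTTTF
  TTTTT.
  TTTTTT
  T.TTTT
Step 2: 5 trees catch fire, 5 burn out
  ...F..
  F.FTF.
  TFTTT.
  TTTTTT
  T.TTTT
Step 3: 5 trees catch fire, 5 burn out
  ......
  ...F..
  F.FTF.
  TFTTTT
  T.TTTT
Step 4: 4 trees catch fire, 5 burn out
  ......
  ......
  ...F..
  F.FTFT
  T.TTTT
Step 5: 5 trees catch fire, 4 burn out
  ......
  ......
  ......
  ...F.F
  F.FTFT
Step 6: 2 trees catch fire, 5 burn out
  ......
  ......
  ......
  ......
  ...F.F

......
......
......
......
...F.F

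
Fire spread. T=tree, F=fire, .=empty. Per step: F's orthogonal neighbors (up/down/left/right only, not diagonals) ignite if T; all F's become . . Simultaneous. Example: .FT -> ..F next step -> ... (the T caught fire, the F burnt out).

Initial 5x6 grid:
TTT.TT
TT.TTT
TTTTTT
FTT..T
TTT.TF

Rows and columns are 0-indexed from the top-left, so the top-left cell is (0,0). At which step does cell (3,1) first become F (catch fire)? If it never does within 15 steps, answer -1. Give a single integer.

Step 1: cell (3,1)='F' (+5 fires, +2 burnt)
  -> target ignites at step 1
Step 2: cell (3,1)='.' (+5 fires, +5 burnt)
Step 3: cell (3,1)='.' (+6 fires, +5 burnt)
Step 4: cell (3,1)='.' (+4 fires, +6 burnt)
Step 5: cell (3,1)='.' (+3 fires, +4 burnt)
Step 6: cell (3,1)='.' (+0 fires, +3 burnt)
  fire out at step 6

1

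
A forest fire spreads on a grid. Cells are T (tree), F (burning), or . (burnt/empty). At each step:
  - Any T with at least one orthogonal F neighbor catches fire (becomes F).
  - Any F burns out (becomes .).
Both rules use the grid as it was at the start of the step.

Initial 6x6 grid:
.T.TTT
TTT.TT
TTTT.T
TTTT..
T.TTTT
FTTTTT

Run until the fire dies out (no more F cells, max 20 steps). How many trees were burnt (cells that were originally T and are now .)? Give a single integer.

Step 1: +2 fires, +1 burnt (F count now 2)
Step 2: +2 fires, +2 burnt (F count now 2)
Step 3: +4 fires, +2 burnt (F count now 4)
Step 4: +5 fires, +4 burnt (F count now 5)
Step 5: +5 fires, +5 burnt (F count now 5)
Step 6: +4 fires, +5 burnt (F count now 4)
Step 7: +0 fires, +4 burnt (F count now 0)
Fire out after step 7
Initially T: 28, now '.': 30
Total burnt (originally-T cells now '.'): 22

Answer: 22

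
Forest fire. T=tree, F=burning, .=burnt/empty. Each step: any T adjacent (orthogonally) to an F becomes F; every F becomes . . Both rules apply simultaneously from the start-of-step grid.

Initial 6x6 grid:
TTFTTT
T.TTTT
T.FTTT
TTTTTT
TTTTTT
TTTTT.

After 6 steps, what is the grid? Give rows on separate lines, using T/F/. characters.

Step 1: 5 trees catch fire, 2 burn out
  TF.FTT
  T.FTTT
  T..FTT
  TTFTTT
  TTTTTT
  TTTTT.
Step 2: 7 trees catch fire, 5 burn out
  F...FT
  T..FTT
  T...FT
  TF.FTT
  TTFTTT
  TTTTT.
Step 3: 9 trees catch fire, 7 burn out
  .....F
  F...FT
  T....F
  F...FT
  TF.FTT
  TTFTT.
Step 4: 7 trees catch fire, 9 burn out
  ......
  .....F
  F.....
  .....F
  F...FT
  TF.FT.
Step 5: 3 trees catch fire, 7 burn out
  ......
  ......
  ......
  ......
  .....F
  F...F.
Step 6: 0 trees catch fire, 3 burn out
  ......
  ......
  ......
  ......
  ......
  ......

......
......
......
......
......
......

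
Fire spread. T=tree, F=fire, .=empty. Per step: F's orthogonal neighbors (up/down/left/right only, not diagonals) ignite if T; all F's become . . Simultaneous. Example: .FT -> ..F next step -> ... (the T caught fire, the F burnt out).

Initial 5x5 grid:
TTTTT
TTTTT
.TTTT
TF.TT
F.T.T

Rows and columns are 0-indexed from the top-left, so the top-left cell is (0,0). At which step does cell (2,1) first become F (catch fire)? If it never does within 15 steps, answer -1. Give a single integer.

Step 1: cell (2,1)='F' (+2 fires, +2 burnt)
  -> target ignites at step 1
Step 2: cell (2,1)='.' (+2 fires, +2 burnt)
Step 3: cell (2,1)='.' (+4 fires, +2 burnt)
Step 4: cell (2,1)='.' (+5 fires, +4 burnt)
Step 5: cell (2,1)='.' (+3 fires, +5 burnt)
Step 6: cell (2,1)='.' (+2 fires, +3 burnt)
Step 7: cell (2,1)='.' (+0 fires, +2 burnt)
  fire out at step 7

1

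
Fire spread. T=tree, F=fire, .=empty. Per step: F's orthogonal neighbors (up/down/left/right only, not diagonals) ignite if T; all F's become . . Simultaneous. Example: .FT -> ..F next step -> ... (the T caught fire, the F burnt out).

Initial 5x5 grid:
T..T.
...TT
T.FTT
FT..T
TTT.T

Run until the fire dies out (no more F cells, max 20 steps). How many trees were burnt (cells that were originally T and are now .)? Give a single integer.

Answer: 12

Derivation:
Step 1: +4 fires, +2 burnt (F count now 4)
Step 2: +3 fires, +4 burnt (F count now 3)
Step 3: +4 fires, +3 burnt (F count now 4)
Step 4: +1 fires, +4 burnt (F count now 1)
Step 5: +0 fires, +1 burnt (F count now 0)
Fire out after step 5
Initially T: 13, now '.': 24
Total burnt (originally-T cells now '.'): 12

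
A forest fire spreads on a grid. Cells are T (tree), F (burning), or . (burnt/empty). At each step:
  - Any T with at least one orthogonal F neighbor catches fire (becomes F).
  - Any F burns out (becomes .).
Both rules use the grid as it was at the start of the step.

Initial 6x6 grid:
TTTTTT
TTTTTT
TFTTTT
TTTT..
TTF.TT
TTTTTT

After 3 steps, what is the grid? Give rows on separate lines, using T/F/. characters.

Step 1: 7 trees catch fire, 2 burn out
  TTTTTT
  TFTTTT
  F.FTTT
  TFFT..
  TF..TT
  TTFTTT
Step 2: 9 trees catch fire, 7 burn out
  TFTTTT
  F.FTTT
  ...FTT
  F..F..
  F...TT
  TF.FTT
Step 3: 6 trees catch fire, 9 burn out
  F.FTTT
  ...FTT
  ....FT
  ......
  ....TT
  F...FT

F.FTTT
...FTT
....FT
......
....TT
F...FT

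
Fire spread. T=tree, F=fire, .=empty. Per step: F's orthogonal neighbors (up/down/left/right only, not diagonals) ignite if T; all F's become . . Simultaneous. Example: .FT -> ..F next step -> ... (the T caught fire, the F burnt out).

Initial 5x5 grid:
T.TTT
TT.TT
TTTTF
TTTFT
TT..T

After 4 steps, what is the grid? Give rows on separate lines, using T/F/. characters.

Step 1: 4 trees catch fire, 2 burn out
  T.TTT
  TT.TF
  TTTF.
  TTF.F
  TT..T
Step 2: 5 trees catch fire, 4 burn out
  T.TTF
  TT.F.
  TTF..
  TF...
  TT..F
Step 3: 4 trees catch fire, 5 burn out
  T.TF.
  TT...
  TF...
  F....
  TF...
Step 4: 4 trees catch fire, 4 burn out
  T.F..
  TF...
  F....
  .....
  F....

T.F..
TF...
F....
.....
F....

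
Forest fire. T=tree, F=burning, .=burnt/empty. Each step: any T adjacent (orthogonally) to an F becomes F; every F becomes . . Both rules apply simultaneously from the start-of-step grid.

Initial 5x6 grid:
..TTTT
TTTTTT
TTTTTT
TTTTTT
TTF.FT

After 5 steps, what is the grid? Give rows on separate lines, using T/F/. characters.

Step 1: 4 trees catch fire, 2 burn out
  ..TTTT
  TTTTTT
  TTTTTT
  TTFTFT
  TF...F
Step 2: 6 trees catch fire, 4 burn out
  ..TTTT
  TTTTTT
  TTFTFT
  TF.F.F
  F.....
Step 3: 6 trees catch fire, 6 burn out
  ..TTTT
  TTFTFT
  TF.F.F
  F.....
  ......
Step 4: 6 trees catch fire, 6 burn out
  ..FTFT
  TF.F.F
  F.....
  ......
  ......
Step 5: 3 trees catch fire, 6 burn out
  ...F.F
  F.....
  ......
  ......
  ......

...F.F
F.....
......
......
......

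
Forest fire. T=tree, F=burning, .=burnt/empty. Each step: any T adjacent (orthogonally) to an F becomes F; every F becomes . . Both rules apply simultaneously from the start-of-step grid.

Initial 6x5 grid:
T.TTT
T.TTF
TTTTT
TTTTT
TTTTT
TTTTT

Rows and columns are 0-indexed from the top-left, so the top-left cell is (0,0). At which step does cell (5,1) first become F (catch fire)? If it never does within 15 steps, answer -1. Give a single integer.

Step 1: cell (5,1)='T' (+3 fires, +1 burnt)
Step 2: cell (5,1)='T' (+4 fires, +3 burnt)
Step 3: cell (5,1)='T' (+4 fires, +4 burnt)
Step 4: cell (5,1)='T' (+4 fires, +4 burnt)
Step 5: cell (5,1)='T' (+4 fires, +4 burnt)
Step 6: cell (5,1)='T' (+4 fires, +4 burnt)
Step 7: cell (5,1)='F' (+3 fires, +4 burnt)
  -> target ignites at step 7
Step 8: cell (5,1)='.' (+1 fires, +3 burnt)
Step 9: cell (5,1)='.' (+0 fires, +1 burnt)
  fire out at step 9

7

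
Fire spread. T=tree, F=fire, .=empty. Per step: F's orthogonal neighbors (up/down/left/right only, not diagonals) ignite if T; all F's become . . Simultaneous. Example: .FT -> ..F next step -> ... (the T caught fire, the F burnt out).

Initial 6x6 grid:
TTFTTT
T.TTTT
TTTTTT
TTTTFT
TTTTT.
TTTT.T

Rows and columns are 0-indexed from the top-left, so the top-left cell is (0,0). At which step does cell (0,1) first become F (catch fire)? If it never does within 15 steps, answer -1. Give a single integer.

Step 1: cell (0,1)='F' (+7 fires, +2 burnt)
  -> target ignites at step 1
Step 2: cell (0,1)='.' (+9 fires, +7 burnt)
Step 3: cell (0,1)='.' (+7 fires, +9 burnt)
Step 4: cell (0,1)='.' (+4 fires, +7 burnt)
Step 5: cell (0,1)='.' (+2 fires, +4 burnt)
Step 6: cell (0,1)='.' (+1 fires, +2 burnt)
Step 7: cell (0,1)='.' (+0 fires, +1 burnt)
  fire out at step 7

1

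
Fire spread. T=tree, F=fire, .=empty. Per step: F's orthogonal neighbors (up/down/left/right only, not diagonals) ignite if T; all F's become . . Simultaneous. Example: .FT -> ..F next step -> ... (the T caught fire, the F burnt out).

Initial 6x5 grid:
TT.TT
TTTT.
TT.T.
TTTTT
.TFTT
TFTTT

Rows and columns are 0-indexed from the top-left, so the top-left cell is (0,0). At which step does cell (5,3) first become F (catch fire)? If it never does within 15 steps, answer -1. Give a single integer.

Step 1: cell (5,3)='T' (+5 fires, +2 burnt)
Step 2: cell (5,3)='F' (+4 fires, +5 burnt)
  -> target ignites at step 2
Step 3: cell (5,3)='.' (+5 fires, +4 burnt)
Step 4: cell (5,3)='.' (+3 fires, +5 burnt)
Step 5: cell (5,3)='.' (+4 fires, +3 burnt)
Step 6: cell (5,3)='.' (+2 fires, +4 burnt)
Step 7: cell (5,3)='.' (+0 fires, +2 burnt)
  fire out at step 7

2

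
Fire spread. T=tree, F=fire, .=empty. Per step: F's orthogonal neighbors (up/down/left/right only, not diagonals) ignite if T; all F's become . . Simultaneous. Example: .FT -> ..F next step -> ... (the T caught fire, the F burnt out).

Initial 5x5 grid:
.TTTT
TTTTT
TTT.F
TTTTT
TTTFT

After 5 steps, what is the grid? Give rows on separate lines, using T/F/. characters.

Step 1: 5 trees catch fire, 2 burn out
  .TTTT
  TTTTF
  TTT..
  TTTFF
  TTF.F
Step 2: 4 trees catch fire, 5 burn out
  .TTTF
  TTTF.
  TTT..
  TTF..
  TF...
Step 3: 5 trees catch fire, 4 burn out
  .TTF.
  TTF..
  TTF..
  TF...
  F....
Step 4: 4 trees catch fire, 5 burn out
  .TF..
  TF...
  TF...
  F....
  .....
Step 5: 3 trees catch fire, 4 burn out
  .F...
  F....
  F....
  .....
  .....

.F...
F....
F....
.....
.....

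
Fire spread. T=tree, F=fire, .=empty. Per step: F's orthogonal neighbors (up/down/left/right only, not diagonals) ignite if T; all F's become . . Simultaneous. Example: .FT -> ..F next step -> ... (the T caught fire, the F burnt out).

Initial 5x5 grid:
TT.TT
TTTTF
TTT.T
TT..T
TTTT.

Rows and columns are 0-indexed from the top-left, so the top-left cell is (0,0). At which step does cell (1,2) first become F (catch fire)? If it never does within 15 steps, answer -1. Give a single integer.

Step 1: cell (1,2)='T' (+3 fires, +1 burnt)
Step 2: cell (1,2)='F' (+3 fires, +3 burnt)
  -> target ignites at step 2
Step 3: cell (1,2)='.' (+2 fires, +3 burnt)
Step 4: cell (1,2)='.' (+3 fires, +2 burnt)
Step 5: cell (1,2)='.' (+3 fires, +3 burnt)
Step 6: cell (1,2)='.' (+2 fires, +3 burnt)
Step 7: cell (1,2)='.' (+2 fires, +2 burnt)
Step 8: cell (1,2)='.' (+1 fires, +2 burnt)
Step 9: cell (1,2)='.' (+0 fires, +1 burnt)
  fire out at step 9

2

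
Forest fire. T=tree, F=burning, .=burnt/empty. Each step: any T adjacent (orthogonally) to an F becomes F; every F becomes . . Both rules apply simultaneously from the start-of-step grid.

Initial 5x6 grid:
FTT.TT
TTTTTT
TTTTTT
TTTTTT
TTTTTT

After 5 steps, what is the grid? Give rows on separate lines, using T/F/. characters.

Step 1: 2 trees catch fire, 1 burn out
  .FT.TT
  FTTTTT
  TTTTTT
  TTTTTT
  TTTTTT
Step 2: 3 trees catch fire, 2 burn out
  ..F.TT
  .FTTTT
  FTTTTT
  TTTTTT
  TTTTTT
Step 3: 3 trees catch fire, 3 burn out
  ....TT
  ..FTTT
  .FTTTT
  FTTTTT
  TTTTTT
Step 4: 4 trees catch fire, 3 burn out
  ....TT
  ...FTT
  ..FTTT
  .FTTTT
  FTTTTT
Step 5: 4 trees catch fire, 4 burn out
  ....TT
  ....FT
  ...FTT
  ..FTTT
  .FTTTT

....TT
....FT
...FTT
..FTTT
.FTTTT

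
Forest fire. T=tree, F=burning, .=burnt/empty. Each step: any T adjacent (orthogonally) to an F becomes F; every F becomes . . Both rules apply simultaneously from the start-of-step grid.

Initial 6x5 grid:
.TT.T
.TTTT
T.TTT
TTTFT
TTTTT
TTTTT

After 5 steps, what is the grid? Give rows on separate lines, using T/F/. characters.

Step 1: 4 trees catch fire, 1 burn out
  .TT.T
  .TTTT
  T.TFT
  TTF.F
  TTTFT
  TTTTT
Step 2: 7 trees catch fire, 4 burn out
  .TT.T
  .TTFT
  T.F.F
  TF...
  TTF.F
  TTTFT
Step 3: 6 trees catch fire, 7 burn out
  .TT.T
  .TF.F
  T....
  F....
  TF...
  TTF.F
Step 4: 6 trees catch fire, 6 burn out
  .TF.F
  .F...
  F....
  .....
  F....
  TF...
Step 5: 2 trees catch fire, 6 burn out
  .F...
  .....
  .....
  .....
  .....
  F....

.F...
.....
.....
.....
.....
F....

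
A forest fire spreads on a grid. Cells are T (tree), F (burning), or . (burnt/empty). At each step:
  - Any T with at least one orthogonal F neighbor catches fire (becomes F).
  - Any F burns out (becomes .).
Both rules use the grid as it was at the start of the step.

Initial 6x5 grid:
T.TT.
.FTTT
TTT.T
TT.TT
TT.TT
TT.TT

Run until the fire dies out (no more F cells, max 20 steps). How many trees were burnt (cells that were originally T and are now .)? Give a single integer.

Step 1: +2 fires, +1 burnt (F count now 2)
Step 2: +5 fires, +2 burnt (F count now 5)
Step 3: +4 fires, +5 burnt (F count now 4)
Step 4: +3 fires, +4 burnt (F count now 3)
Step 5: +2 fires, +3 burnt (F count now 2)
Step 6: +2 fires, +2 burnt (F count now 2)
Step 7: +2 fires, +2 burnt (F count now 2)
Step 8: +1 fires, +2 burnt (F count now 1)
Step 9: +0 fires, +1 burnt (F count now 0)
Fire out after step 9
Initially T: 22, now '.': 29
Total burnt (originally-T cells now '.'): 21

Answer: 21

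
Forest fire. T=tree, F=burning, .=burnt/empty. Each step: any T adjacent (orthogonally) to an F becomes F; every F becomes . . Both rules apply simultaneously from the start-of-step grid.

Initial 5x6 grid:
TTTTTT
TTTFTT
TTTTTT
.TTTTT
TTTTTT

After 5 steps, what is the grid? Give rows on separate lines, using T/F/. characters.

Step 1: 4 trees catch fire, 1 burn out
  TTTFTT
  TTF.FT
  TTTFTT
  .TTTTT
  TTTTTT
Step 2: 7 trees catch fire, 4 burn out
  TTF.FT
  TF...F
  TTF.FT
  .TTFTT
  TTTTTT
Step 3: 8 trees catch fire, 7 burn out
  TF...F
  F.....
  TF...F
  .TF.FT
  TTTFTT
Step 4: 6 trees catch fire, 8 burn out
  F.....
  ......
  F.....
  .F...F
  TTF.FT
Step 5: 2 trees catch fire, 6 burn out
  ......
  ......
  ......
  ......
  TF...F

......
......
......
......
TF...F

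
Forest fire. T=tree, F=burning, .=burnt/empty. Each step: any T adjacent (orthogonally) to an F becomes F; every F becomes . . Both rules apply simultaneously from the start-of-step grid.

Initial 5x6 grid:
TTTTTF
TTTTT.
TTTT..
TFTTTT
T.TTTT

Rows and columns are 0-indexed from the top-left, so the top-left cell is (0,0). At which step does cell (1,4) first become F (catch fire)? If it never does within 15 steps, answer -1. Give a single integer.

Step 1: cell (1,4)='T' (+4 fires, +2 burnt)
Step 2: cell (1,4)='F' (+8 fires, +4 burnt)
  -> target ignites at step 2
Step 3: cell (1,4)='.' (+8 fires, +8 burnt)
Step 4: cell (1,4)='.' (+3 fires, +8 burnt)
Step 5: cell (1,4)='.' (+1 fires, +3 burnt)
Step 6: cell (1,4)='.' (+0 fires, +1 burnt)
  fire out at step 6

2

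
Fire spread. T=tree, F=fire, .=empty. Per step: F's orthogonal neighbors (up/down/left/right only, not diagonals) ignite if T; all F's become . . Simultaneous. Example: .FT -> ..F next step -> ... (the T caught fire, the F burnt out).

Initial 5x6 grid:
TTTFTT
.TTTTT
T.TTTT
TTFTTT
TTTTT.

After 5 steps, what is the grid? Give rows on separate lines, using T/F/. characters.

Step 1: 7 trees catch fire, 2 burn out
  TTF.FT
  .TTFTT
  T.FTTT
  TF.FTT
  TTFTT.
Step 2: 9 trees catch fire, 7 burn out
  TF...F
  .TF.FT
  T..FTT
  F...FT
  TF.FT.
Step 3: 8 trees catch fire, 9 burn out
  F.....
  .F...F
  F...FT
  .....F
  F...F.
Step 4: 1 trees catch fire, 8 burn out
  ......
  ......
  .....F
  ......
  ......
Step 5: 0 trees catch fire, 1 burn out
  ......
  ......
  ......
  ......
  ......

......
......
......
......
......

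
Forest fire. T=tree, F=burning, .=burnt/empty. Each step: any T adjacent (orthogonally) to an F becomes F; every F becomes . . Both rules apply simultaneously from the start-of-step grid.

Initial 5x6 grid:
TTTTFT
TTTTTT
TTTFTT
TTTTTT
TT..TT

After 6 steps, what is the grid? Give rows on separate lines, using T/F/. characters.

Step 1: 7 trees catch fire, 2 burn out
  TTTF.F
  TTTFFT
  TTF.FT
  TTTFTT
  TT..TT
Step 2: 7 trees catch fire, 7 burn out
  TTF...
  TTF..F
  TF...F
  TTF.FT
  TT..TT
Step 3: 6 trees catch fire, 7 burn out
  TF....
  TF....
  F.....
  TF...F
  TT..FT
Step 4: 5 trees catch fire, 6 burn out
  F.....
  F.....
  ......
  F.....
  TF...F
Step 5: 1 trees catch fire, 5 burn out
  ......
  ......
  ......
  ......
  F.....
Step 6: 0 trees catch fire, 1 burn out
  ......
  ......
  ......
  ......
  ......

......
......
......
......
......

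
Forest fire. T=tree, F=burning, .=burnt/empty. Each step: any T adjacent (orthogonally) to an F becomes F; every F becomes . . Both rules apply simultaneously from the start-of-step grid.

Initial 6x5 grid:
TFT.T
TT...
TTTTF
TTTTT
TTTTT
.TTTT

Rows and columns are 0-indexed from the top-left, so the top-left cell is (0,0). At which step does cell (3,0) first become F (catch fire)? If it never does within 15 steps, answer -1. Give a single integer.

Step 1: cell (3,0)='T' (+5 fires, +2 burnt)
Step 2: cell (3,0)='T' (+5 fires, +5 burnt)
Step 3: cell (3,0)='T' (+5 fires, +5 burnt)
Step 4: cell (3,0)='F' (+4 fires, +5 burnt)
  -> target ignites at step 4
Step 5: cell (3,0)='.' (+3 fires, +4 burnt)
Step 6: cell (3,0)='.' (+0 fires, +3 burnt)
  fire out at step 6

4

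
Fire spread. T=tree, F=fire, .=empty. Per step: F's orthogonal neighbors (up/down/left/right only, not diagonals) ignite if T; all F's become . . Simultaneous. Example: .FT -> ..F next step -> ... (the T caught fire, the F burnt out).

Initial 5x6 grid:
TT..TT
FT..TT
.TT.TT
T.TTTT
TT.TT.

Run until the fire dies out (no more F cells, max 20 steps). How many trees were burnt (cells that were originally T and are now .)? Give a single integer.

Answer: 17

Derivation:
Step 1: +2 fires, +1 burnt (F count now 2)
Step 2: +2 fires, +2 burnt (F count now 2)
Step 3: +1 fires, +2 burnt (F count now 1)
Step 4: +1 fires, +1 burnt (F count now 1)
Step 5: +1 fires, +1 burnt (F count now 1)
Step 6: +2 fires, +1 burnt (F count now 2)
Step 7: +3 fires, +2 burnt (F count now 3)
Step 8: +2 fires, +3 burnt (F count now 2)
Step 9: +2 fires, +2 burnt (F count now 2)
Step 10: +1 fires, +2 burnt (F count now 1)
Step 11: +0 fires, +1 burnt (F count now 0)
Fire out after step 11
Initially T: 20, now '.': 27
Total burnt (originally-T cells now '.'): 17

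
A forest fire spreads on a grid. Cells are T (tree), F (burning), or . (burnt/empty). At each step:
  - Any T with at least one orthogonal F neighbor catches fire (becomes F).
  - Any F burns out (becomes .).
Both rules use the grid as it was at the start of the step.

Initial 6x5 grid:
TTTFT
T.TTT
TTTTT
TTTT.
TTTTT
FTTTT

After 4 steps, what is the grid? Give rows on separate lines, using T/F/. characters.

Step 1: 5 trees catch fire, 2 burn out
  TTF.F
  T.TFT
  TTTTT
  TTTT.
  FTTTT
  .FTTT
Step 2: 7 trees catch fire, 5 burn out
  TF...
  T.F.F
  TTTFT
  FTTT.
  .FTTT
  ..FTT
Step 3: 8 trees catch fire, 7 burn out
  F....
  T....
  FTF.F
  .FTF.
  ..FTT
  ...FT
Step 4: 5 trees catch fire, 8 burn out
  .....
  F....
  .F...
  ..F..
  ...FT
  ....F

.....
F....
.F...
..F..
...FT
....F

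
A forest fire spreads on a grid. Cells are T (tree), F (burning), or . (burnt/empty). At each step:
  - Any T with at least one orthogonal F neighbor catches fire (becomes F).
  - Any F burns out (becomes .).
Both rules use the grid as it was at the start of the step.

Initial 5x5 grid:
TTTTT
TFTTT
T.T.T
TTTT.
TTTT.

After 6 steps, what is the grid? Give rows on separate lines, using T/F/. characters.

Step 1: 3 trees catch fire, 1 burn out
  TFTTT
  F.FTT
  T.T.T
  TTTT.
  TTTT.
Step 2: 5 trees catch fire, 3 burn out
  F.FTT
  ...FT
  F.F.T
  TTTT.
  TTTT.
Step 3: 4 trees catch fire, 5 burn out
  ...FT
  ....F
  ....T
  FTFT.
  TTTT.
Step 4: 6 trees catch fire, 4 burn out
  ....F
  .....
  ....F
  .F.F.
  FTFT.
Step 5: 2 trees catch fire, 6 burn out
  .....
  .....
  .....
  .....
  .F.F.
Step 6: 0 trees catch fire, 2 burn out
  .....
  .....
  .....
  .....
  .....

.....
.....
.....
.....
.....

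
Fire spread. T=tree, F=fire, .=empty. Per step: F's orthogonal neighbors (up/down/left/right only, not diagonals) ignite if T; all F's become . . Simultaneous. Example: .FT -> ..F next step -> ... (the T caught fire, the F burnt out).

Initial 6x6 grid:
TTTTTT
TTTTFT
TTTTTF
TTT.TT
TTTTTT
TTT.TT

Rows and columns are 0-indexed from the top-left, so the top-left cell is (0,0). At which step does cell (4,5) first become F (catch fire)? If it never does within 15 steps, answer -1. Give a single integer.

Step 1: cell (4,5)='T' (+5 fires, +2 burnt)
Step 2: cell (4,5)='F' (+6 fires, +5 burnt)
  -> target ignites at step 2
Step 3: cell (4,5)='.' (+5 fires, +6 burnt)
Step 4: cell (4,5)='.' (+6 fires, +5 burnt)
Step 5: cell (4,5)='.' (+4 fires, +6 burnt)
Step 6: cell (4,5)='.' (+3 fires, +4 burnt)
Step 7: cell (4,5)='.' (+2 fires, +3 burnt)
Step 8: cell (4,5)='.' (+1 fires, +2 burnt)
Step 9: cell (4,5)='.' (+0 fires, +1 burnt)
  fire out at step 9

2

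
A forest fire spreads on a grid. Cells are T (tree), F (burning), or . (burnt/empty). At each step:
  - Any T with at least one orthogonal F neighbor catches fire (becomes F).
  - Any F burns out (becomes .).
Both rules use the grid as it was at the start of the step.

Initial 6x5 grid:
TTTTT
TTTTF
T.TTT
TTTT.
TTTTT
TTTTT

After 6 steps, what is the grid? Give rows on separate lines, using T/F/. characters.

Step 1: 3 trees catch fire, 1 burn out
  TTTTF
  TTTF.
  T.TTF
  TTTT.
  TTTTT
  TTTTT
Step 2: 3 trees catch fire, 3 burn out
  TTTF.
  TTF..
  T.TF.
  TTTT.
  TTTTT
  TTTTT
Step 3: 4 trees catch fire, 3 burn out
  TTF..
  TF...
  T.F..
  TTTF.
  TTTTT
  TTTTT
Step 4: 4 trees catch fire, 4 burn out
  TF...
  F....
  T....
  TTF..
  TTTFT
  TTTTT
Step 5: 6 trees catch fire, 4 burn out
  F....
  .....
  F....
  TF...
  TTF.F
  TTTFT
Step 6: 4 trees catch fire, 6 burn out
  .....
  .....
  .....
  F....
  TF...
  TTF.F

.....
.....
.....
F....
TF...
TTF.F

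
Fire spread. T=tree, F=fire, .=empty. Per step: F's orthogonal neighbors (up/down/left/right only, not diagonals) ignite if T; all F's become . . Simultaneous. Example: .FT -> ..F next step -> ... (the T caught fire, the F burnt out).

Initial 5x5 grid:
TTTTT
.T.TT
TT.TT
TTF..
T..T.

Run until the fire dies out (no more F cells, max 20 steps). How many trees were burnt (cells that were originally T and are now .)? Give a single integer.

Answer: 15

Derivation:
Step 1: +1 fires, +1 burnt (F count now 1)
Step 2: +2 fires, +1 burnt (F count now 2)
Step 3: +3 fires, +2 burnt (F count now 3)
Step 4: +1 fires, +3 burnt (F count now 1)
Step 5: +2 fires, +1 burnt (F count now 2)
Step 6: +1 fires, +2 burnt (F count now 1)
Step 7: +2 fires, +1 burnt (F count now 2)
Step 8: +2 fires, +2 burnt (F count now 2)
Step 9: +1 fires, +2 burnt (F count now 1)
Step 10: +0 fires, +1 burnt (F count now 0)
Fire out after step 10
Initially T: 16, now '.': 24
Total burnt (originally-T cells now '.'): 15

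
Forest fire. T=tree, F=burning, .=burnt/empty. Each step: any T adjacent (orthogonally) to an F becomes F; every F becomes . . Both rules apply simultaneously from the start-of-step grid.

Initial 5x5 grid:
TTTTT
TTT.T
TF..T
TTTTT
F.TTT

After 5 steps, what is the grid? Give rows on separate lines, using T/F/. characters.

Step 1: 4 trees catch fire, 2 burn out
  TTTTT
  TFT.T
  F...T
  FFTTT
  ..TTT
Step 2: 4 trees catch fire, 4 burn out
  TFTTT
  F.F.T
  ....T
  ..FTT
  ..TTT
Step 3: 4 trees catch fire, 4 burn out
  F.FTT
  ....T
  ....T
  ...FT
  ..FTT
Step 4: 3 trees catch fire, 4 burn out
  ...FT
  ....T
  ....T
  ....F
  ...FT
Step 5: 3 trees catch fire, 3 burn out
  ....F
  ....T
  ....F
  .....
  ....F

....F
....T
....F
.....
....F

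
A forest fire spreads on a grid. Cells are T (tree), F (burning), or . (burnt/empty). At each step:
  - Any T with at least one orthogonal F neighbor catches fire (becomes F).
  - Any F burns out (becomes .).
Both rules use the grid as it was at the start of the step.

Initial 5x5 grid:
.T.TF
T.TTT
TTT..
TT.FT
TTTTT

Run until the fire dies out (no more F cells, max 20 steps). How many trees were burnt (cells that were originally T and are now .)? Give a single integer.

Step 1: +4 fires, +2 burnt (F count now 4)
Step 2: +3 fires, +4 burnt (F count now 3)
Step 3: +2 fires, +3 burnt (F count now 2)
Step 4: +3 fires, +2 burnt (F count now 3)
Step 5: +2 fires, +3 burnt (F count now 2)
Step 6: +1 fires, +2 burnt (F count now 1)
Step 7: +1 fires, +1 burnt (F count now 1)
Step 8: +0 fires, +1 burnt (F count now 0)
Fire out after step 8
Initially T: 17, now '.': 24
Total burnt (originally-T cells now '.'): 16

Answer: 16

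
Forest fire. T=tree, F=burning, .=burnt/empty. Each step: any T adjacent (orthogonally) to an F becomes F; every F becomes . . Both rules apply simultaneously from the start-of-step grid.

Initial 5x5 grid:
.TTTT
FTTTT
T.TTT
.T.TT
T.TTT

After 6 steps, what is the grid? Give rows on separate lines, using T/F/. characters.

Step 1: 2 trees catch fire, 1 burn out
  .TTTT
  .FTTT
  F.TTT
  .T.TT
  T.TTT
Step 2: 2 trees catch fire, 2 burn out
  .FTTT
  ..FTT
  ..TTT
  .T.TT
  T.TTT
Step 3: 3 trees catch fire, 2 burn out
  ..FTT
  ...FT
  ..FTT
  .T.TT
  T.TTT
Step 4: 3 trees catch fire, 3 burn out
  ...FT
  ....F
  ...FT
  .T.TT
  T.TTT
Step 5: 3 trees catch fire, 3 burn out
  ....F
  .....
  ....F
  .T.FT
  T.TTT
Step 6: 2 trees catch fire, 3 burn out
  .....
  .....
  .....
  .T..F
  T.TFT

.....
.....
.....
.T..F
T.TFT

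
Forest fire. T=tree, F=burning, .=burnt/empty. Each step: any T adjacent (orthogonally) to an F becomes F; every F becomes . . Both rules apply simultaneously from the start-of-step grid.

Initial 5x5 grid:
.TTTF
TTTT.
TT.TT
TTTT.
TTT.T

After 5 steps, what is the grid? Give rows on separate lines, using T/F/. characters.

Step 1: 1 trees catch fire, 1 burn out
  .TTF.
  TTTT.
  TT.TT
  TTTT.
  TTT.T
Step 2: 2 trees catch fire, 1 burn out
  .TF..
  TTTF.
  TT.TT
  TTTT.
  TTT.T
Step 3: 3 trees catch fire, 2 burn out
  .F...
  TTF..
  TT.FT
  TTTT.
  TTT.T
Step 4: 3 trees catch fire, 3 burn out
  .....
  TF...
  TT..F
  TTTF.
  TTT.T
Step 5: 3 trees catch fire, 3 burn out
  .....
  F....
  TF...
  TTF..
  TTT.T

.....
F....
TF...
TTF..
TTT.T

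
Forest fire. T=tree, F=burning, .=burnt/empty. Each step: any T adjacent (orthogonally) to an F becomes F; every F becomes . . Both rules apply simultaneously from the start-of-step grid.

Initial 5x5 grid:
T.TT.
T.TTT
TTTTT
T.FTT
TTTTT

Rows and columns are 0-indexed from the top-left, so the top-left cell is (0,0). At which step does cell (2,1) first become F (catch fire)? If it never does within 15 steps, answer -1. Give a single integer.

Step 1: cell (2,1)='T' (+3 fires, +1 burnt)
Step 2: cell (2,1)='F' (+6 fires, +3 burnt)
  -> target ignites at step 2
Step 3: cell (2,1)='.' (+6 fires, +6 burnt)
Step 4: cell (2,1)='.' (+4 fires, +6 burnt)
Step 5: cell (2,1)='.' (+1 fires, +4 burnt)
Step 6: cell (2,1)='.' (+0 fires, +1 burnt)
  fire out at step 6

2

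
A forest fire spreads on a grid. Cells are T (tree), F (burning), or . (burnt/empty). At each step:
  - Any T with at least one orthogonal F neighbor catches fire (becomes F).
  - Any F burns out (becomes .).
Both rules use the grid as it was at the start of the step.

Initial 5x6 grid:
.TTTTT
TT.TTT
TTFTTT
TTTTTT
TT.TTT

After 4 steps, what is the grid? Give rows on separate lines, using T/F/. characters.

Step 1: 3 trees catch fire, 1 burn out
  .TTTTT
  TT.TTT
  TF.FTT
  TTFTTT
  TT.TTT
Step 2: 6 trees catch fire, 3 burn out
  .TTTTT
  TF.FTT
  F...FT
  TF.FTT
  TT.TTT
Step 3: 9 trees catch fire, 6 burn out
  .FTFTT
  F...FT
  .....F
  F...FT
  TF.FTT
Step 4: 6 trees catch fire, 9 burn out
  ..F.FT
  .....F
  ......
  .....F
  F...FT

..F.FT
.....F
......
.....F
F...FT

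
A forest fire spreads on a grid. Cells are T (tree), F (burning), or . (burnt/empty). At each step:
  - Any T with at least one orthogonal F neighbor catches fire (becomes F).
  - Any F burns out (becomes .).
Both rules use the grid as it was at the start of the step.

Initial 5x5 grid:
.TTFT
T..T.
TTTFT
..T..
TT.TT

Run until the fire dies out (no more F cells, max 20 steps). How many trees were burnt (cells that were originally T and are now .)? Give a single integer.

Answer: 10

Derivation:
Step 1: +5 fires, +2 burnt (F count now 5)
Step 2: +3 fires, +5 burnt (F count now 3)
Step 3: +1 fires, +3 burnt (F count now 1)
Step 4: +1 fires, +1 burnt (F count now 1)
Step 5: +0 fires, +1 burnt (F count now 0)
Fire out after step 5
Initially T: 14, now '.': 21
Total burnt (originally-T cells now '.'): 10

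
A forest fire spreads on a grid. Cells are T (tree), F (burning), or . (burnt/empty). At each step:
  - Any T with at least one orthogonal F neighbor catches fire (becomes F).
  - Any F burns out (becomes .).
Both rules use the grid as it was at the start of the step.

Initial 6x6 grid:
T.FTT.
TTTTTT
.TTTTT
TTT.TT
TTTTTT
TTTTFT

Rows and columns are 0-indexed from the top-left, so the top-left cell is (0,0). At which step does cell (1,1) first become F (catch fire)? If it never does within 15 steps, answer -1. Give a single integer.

Step 1: cell (1,1)='T' (+5 fires, +2 burnt)
Step 2: cell (1,1)='F' (+8 fires, +5 burnt)
  -> target ignites at step 2
Step 3: cell (1,1)='.' (+9 fires, +8 burnt)
Step 4: cell (1,1)='.' (+6 fires, +9 burnt)
Step 5: cell (1,1)='.' (+2 fires, +6 burnt)
Step 6: cell (1,1)='.' (+0 fires, +2 burnt)
  fire out at step 6

2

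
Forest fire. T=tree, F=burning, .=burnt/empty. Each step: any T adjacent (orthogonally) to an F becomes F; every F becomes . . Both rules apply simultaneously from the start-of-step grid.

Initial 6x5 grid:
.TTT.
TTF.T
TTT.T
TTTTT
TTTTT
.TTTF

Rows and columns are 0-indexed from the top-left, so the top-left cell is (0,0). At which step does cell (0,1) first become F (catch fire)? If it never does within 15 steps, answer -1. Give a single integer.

Step 1: cell (0,1)='T' (+5 fires, +2 burnt)
Step 2: cell (0,1)='F' (+8 fires, +5 burnt)
  -> target ignites at step 2
Step 3: cell (0,1)='.' (+6 fires, +8 burnt)
Step 4: cell (0,1)='.' (+3 fires, +6 burnt)
Step 5: cell (0,1)='.' (+1 fires, +3 burnt)
Step 6: cell (0,1)='.' (+0 fires, +1 burnt)
  fire out at step 6

2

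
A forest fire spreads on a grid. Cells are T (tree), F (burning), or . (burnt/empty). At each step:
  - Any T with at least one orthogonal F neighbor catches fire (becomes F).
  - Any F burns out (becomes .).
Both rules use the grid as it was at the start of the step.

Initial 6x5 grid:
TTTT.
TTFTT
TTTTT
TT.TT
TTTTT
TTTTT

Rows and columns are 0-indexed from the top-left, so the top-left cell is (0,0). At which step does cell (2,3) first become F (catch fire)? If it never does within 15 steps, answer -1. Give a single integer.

Step 1: cell (2,3)='T' (+4 fires, +1 burnt)
Step 2: cell (2,3)='F' (+6 fires, +4 burnt)
  -> target ignites at step 2
Step 3: cell (2,3)='.' (+5 fires, +6 burnt)
Step 4: cell (2,3)='.' (+4 fires, +5 burnt)
Step 5: cell (2,3)='.' (+5 fires, +4 burnt)
Step 6: cell (2,3)='.' (+3 fires, +5 burnt)
Step 7: cell (2,3)='.' (+0 fires, +3 burnt)
  fire out at step 7

2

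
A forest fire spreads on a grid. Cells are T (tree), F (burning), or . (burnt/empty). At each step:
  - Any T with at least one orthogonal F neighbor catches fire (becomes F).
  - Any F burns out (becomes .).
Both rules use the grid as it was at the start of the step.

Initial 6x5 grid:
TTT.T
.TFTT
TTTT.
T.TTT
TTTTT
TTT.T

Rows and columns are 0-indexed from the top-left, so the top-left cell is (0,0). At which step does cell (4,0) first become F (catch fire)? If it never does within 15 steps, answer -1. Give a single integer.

Step 1: cell (4,0)='T' (+4 fires, +1 burnt)
Step 2: cell (4,0)='T' (+5 fires, +4 burnt)
Step 3: cell (4,0)='T' (+5 fires, +5 burnt)
Step 4: cell (4,0)='T' (+5 fires, +5 burnt)
Step 5: cell (4,0)='F' (+3 fires, +5 burnt)
  -> target ignites at step 5
Step 6: cell (4,0)='.' (+2 fires, +3 burnt)
Step 7: cell (4,0)='.' (+0 fires, +2 burnt)
  fire out at step 7

5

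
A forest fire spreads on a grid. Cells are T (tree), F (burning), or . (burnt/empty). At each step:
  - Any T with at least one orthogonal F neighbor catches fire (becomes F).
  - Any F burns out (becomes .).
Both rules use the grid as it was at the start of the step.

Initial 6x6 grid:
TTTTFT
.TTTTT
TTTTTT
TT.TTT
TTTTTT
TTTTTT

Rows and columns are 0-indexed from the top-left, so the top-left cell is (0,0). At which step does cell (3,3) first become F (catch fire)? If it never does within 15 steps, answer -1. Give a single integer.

Step 1: cell (3,3)='T' (+3 fires, +1 burnt)
Step 2: cell (3,3)='T' (+4 fires, +3 burnt)
Step 3: cell (3,3)='T' (+5 fires, +4 burnt)
Step 4: cell (3,3)='F' (+6 fires, +5 burnt)
  -> target ignites at step 4
Step 5: cell (3,3)='.' (+4 fires, +6 burnt)
Step 6: cell (3,3)='.' (+5 fires, +4 burnt)
Step 7: cell (3,3)='.' (+3 fires, +5 burnt)
Step 8: cell (3,3)='.' (+2 fires, +3 burnt)
Step 9: cell (3,3)='.' (+1 fires, +2 burnt)
Step 10: cell (3,3)='.' (+0 fires, +1 burnt)
  fire out at step 10

4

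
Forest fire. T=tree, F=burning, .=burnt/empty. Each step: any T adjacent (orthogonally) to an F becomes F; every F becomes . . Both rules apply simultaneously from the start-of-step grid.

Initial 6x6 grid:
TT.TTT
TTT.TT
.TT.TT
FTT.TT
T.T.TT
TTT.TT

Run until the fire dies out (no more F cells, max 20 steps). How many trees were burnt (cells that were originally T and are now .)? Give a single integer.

Answer: 14

Derivation:
Step 1: +2 fires, +1 burnt (F count now 2)
Step 2: +3 fires, +2 burnt (F count now 3)
Step 3: +4 fires, +3 burnt (F count now 4)
Step 4: +4 fires, +4 burnt (F count now 4)
Step 5: +1 fires, +4 burnt (F count now 1)
Step 6: +0 fires, +1 burnt (F count now 0)
Fire out after step 6
Initially T: 27, now '.': 23
Total burnt (originally-T cells now '.'): 14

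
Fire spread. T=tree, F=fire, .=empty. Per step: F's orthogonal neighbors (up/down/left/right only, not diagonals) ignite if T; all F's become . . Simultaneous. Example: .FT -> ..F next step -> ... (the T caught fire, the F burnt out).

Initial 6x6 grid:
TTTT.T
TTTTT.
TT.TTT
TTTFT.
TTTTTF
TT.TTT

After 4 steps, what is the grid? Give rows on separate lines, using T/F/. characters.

Step 1: 6 trees catch fire, 2 burn out
  TTTT.T
  TTTTT.
  TT.FTT
  TTF.F.
  TTTFF.
  TT.TTF
Step 2: 6 trees catch fire, 6 burn out
  TTTT.T
  TTTFT.
  TT..FT
  TF....
  TTF...
  TT.FF.
Step 3: 7 trees catch fire, 6 burn out
  TTTF.T
  TTF.F.
  TF...F
  F.....
  TF....
  TT....
Step 4: 5 trees catch fire, 7 burn out
  TTF..T
  TF....
  F.....
  ......
  F.....
  TF....

TTF..T
TF....
F.....
......
F.....
TF....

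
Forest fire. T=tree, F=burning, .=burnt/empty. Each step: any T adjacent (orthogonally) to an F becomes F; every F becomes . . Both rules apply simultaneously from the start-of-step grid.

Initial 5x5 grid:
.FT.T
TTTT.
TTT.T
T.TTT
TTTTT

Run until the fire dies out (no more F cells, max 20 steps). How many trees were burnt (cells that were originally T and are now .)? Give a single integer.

Step 1: +2 fires, +1 burnt (F count now 2)
Step 2: +3 fires, +2 burnt (F count now 3)
Step 3: +3 fires, +3 burnt (F count now 3)
Step 4: +2 fires, +3 burnt (F count now 2)
Step 5: +3 fires, +2 burnt (F count now 3)
Step 6: +3 fires, +3 burnt (F count now 3)
Step 7: +2 fires, +3 burnt (F count now 2)
Step 8: +0 fires, +2 burnt (F count now 0)
Fire out after step 8
Initially T: 19, now '.': 24
Total burnt (originally-T cells now '.'): 18

Answer: 18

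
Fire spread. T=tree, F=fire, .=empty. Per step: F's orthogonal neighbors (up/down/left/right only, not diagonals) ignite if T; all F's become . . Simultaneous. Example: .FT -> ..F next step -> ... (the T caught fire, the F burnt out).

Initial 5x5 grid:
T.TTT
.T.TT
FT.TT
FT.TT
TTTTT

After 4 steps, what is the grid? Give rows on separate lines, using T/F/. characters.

Step 1: 3 trees catch fire, 2 burn out
  T.TTT
  .T.TT
  .F.TT
  .F.TT
  FTTTT
Step 2: 2 trees catch fire, 3 burn out
  T.TTT
  .F.TT
  ...TT
  ...TT
  .FTTT
Step 3: 1 trees catch fire, 2 burn out
  T.TTT
  ...TT
  ...TT
  ...TT
  ..FTT
Step 4: 1 trees catch fire, 1 burn out
  T.TTT
  ...TT
  ...TT
  ...TT
  ...FT

T.TTT
...TT
...TT
...TT
...FT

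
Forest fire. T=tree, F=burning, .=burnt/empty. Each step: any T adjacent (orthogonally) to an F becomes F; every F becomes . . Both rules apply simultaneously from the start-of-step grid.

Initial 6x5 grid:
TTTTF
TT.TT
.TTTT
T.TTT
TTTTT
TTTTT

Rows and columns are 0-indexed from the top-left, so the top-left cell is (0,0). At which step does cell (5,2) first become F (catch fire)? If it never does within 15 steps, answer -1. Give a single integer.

Step 1: cell (5,2)='T' (+2 fires, +1 burnt)
Step 2: cell (5,2)='T' (+3 fires, +2 burnt)
Step 3: cell (5,2)='T' (+3 fires, +3 burnt)
Step 4: cell (5,2)='T' (+5 fires, +3 burnt)
Step 5: cell (5,2)='T' (+5 fires, +5 burnt)
Step 6: cell (5,2)='T' (+2 fires, +5 burnt)
Step 7: cell (5,2)='F' (+2 fires, +2 burnt)
  -> target ignites at step 7
Step 8: cell (5,2)='.' (+2 fires, +2 burnt)
Step 9: cell (5,2)='.' (+2 fires, +2 burnt)
Step 10: cell (5,2)='.' (+0 fires, +2 burnt)
  fire out at step 10

7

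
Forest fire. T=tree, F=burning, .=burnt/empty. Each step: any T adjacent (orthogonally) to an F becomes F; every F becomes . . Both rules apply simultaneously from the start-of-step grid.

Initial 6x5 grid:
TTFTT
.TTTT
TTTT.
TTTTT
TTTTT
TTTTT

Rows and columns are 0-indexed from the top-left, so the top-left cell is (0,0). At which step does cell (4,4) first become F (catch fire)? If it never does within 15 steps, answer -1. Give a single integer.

Step 1: cell (4,4)='T' (+3 fires, +1 burnt)
Step 2: cell (4,4)='T' (+5 fires, +3 burnt)
Step 3: cell (4,4)='T' (+4 fires, +5 burnt)
Step 4: cell (4,4)='T' (+4 fires, +4 burnt)
Step 5: cell (4,4)='T' (+5 fires, +4 burnt)
Step 6: cell (4,4)='F' (+4 fires, +5 burnt)
  -> target ignites at step 6
Step 7: cell (4,4)='.' (+2 fires, +4 burnt)
Step 8: cell (4,4)='.' (+0 fires, +2 burnt)
  fire out at step 8

6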